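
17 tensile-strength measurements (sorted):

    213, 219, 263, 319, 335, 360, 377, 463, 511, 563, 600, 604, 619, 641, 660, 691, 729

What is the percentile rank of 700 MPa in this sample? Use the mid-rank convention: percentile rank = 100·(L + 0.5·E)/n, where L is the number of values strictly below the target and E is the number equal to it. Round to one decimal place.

94.1

Count below 700: L = 16; count equal: E = 0; n = 17.
Percentile rank = 100·(16 + 0.5·0)/17 = 100·16/17 = 94.12.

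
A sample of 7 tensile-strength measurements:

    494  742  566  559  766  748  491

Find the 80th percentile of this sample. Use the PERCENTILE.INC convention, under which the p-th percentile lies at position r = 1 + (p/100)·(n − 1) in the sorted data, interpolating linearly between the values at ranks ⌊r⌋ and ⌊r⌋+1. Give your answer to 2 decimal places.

746.80

Sorted: 491, 494, 559, 566, 742, 748, 766.
n = 7.
r = 1 + (80/100)·(7 − 1) = 1 + 4.8 = 5.8.
Rank 5 is 742 and rank 6 is 748.
Interpolate: 742 + 0.8·(748 − 742) = 742 + 0.8·6 = 746.8.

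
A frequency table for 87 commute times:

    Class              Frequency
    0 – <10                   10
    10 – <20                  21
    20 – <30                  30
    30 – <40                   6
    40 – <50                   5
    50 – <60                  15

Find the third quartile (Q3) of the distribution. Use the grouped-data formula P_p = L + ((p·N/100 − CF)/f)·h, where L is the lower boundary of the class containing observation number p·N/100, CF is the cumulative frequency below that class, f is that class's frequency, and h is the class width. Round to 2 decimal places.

N = 87; target position k = 75/100 · 87 = 65.25.
Cumulative frequencies: 10, 31, 61, 67, 72, 87.
Observation 65.25 falls in the class 30 – <40.
L = 30, CF = 61, f = 6, h = 10.
P75 = 30 + ((65.25 − 61)/6)·10 = 30 + 7.08333 = 37.0833.

37.08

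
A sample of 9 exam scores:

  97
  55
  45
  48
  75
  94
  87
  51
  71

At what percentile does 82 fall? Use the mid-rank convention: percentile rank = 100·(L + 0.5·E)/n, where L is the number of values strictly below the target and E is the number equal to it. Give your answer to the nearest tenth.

Sorted: 45, 48, 51, 55, 71, 75, 87, 94, 97.
Count below 82: L = 6; count equal: E = 0; n = 9.
Percentile rank = 100·(6 + 0.5·0)/9 = 100·6/9 = 66.67.

66.7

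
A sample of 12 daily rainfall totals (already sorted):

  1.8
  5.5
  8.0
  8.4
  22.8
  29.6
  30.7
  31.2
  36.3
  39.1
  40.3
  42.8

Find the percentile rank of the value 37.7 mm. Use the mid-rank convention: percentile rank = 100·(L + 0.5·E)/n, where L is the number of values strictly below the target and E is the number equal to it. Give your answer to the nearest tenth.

75.0

Count below 37.7: L = 9; count equal: E = 0; n = 12.
Percentile rank = 100·(9 + 0.5·0)/12 = 100·9/12 = 75.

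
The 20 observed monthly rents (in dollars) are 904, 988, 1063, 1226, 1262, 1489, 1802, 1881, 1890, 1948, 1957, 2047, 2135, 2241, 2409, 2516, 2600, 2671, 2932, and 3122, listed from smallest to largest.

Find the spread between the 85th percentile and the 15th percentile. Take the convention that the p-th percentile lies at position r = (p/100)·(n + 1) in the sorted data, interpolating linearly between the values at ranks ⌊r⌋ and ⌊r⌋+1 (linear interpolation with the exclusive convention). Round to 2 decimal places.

n = 20.
P15: r = 3.15; ranks 3–4 are 1063, 1226; interpolating gives 1087.45.
P85: r = 17.85; ranks 17–18 are 2600, 2671; interpolating gives 2660.35.
Difference: 2660.35 − 1087.45 = 1572.9.

1572.90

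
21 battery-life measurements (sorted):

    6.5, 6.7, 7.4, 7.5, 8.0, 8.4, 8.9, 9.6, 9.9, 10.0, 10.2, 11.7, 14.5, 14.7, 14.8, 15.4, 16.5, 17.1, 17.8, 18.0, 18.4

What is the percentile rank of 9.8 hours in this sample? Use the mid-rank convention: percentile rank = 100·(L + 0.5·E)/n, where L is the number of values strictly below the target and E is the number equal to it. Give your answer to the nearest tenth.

Count below 9.8: L = 8; count equal: E = 0; n = 21.
Percentile rank = 100·(8 + 0.5·0)/21 = 100·8/21 = 38.1.

38.1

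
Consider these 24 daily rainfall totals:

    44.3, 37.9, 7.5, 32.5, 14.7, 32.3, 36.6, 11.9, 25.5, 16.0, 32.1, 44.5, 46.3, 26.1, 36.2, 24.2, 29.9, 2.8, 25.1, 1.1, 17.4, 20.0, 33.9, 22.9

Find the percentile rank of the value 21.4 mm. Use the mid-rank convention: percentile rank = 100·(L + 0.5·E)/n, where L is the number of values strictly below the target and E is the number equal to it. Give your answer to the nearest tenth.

33.3

Sorted: 1.1, 2.8, 7.5, 11.9, 14.7, 16.0, 17.4, 20.0, 22.9, 24.2, 25.1, 25.5, 26.1, 29.9, 32.1, 32.3, 32.5, 33.9, 36.2, 36.6, 37.9, 44.3, 44.5, 46.3.
Count below 21.4: L = 8; count equal: E = 0; n = 24.
Percentile rank = 100·(8 + 0.5·0)/24 = 100·8/24 = 33.33.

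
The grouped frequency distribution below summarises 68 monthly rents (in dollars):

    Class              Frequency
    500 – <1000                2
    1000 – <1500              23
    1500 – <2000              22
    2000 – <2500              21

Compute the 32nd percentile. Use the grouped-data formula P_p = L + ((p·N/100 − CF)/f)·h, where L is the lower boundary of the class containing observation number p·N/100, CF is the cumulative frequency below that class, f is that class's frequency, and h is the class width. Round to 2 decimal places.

1429.57

N = 68; target position k = 32/100 · 68 = 21.76.
Cumulative frequencies: 2, 25, 47, 68.
Observation 21.76 falls in the class 1000 – <1500.
L = 1000, CF = 2, f = 23, h = 500.
P32 = 1000 + ((21.76 − 2)/23)·500 = 1000 + 429.565 = 1429.57.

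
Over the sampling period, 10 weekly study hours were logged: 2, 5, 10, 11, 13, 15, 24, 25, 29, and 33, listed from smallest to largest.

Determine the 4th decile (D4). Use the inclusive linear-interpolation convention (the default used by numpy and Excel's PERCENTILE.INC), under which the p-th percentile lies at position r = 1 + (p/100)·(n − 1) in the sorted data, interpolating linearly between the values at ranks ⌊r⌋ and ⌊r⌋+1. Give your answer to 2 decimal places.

12.20

n = 10.
r = 1 + (40/100)·(10 − 1) = 1 + 3.6 = 4.6.
Rank 4 is 11 and rank 5 is 13.
Interpolate: 11 + 0.6·(13 − 11) = 11 + 0.6·2 = 12.2.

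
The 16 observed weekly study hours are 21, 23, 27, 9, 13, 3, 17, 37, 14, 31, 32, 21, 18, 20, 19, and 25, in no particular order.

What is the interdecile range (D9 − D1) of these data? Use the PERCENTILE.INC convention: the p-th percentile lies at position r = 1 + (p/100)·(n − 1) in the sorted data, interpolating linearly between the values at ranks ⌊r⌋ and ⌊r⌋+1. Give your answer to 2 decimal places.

20.50

Sorted: 3, 9, 13, 14, 17, 18, 19, 20, 21, 21, 23, 25, 27, 31, 32, 37.
n = 16.
P10: r = 2.5; ranks 2–3 are 9, 13; interpolating gives 11.
P90: r = 14.5; ranks 14–15 are 31, 32; interpolating gives 31.5.
Difference: 31.5 − 11 = 20.5.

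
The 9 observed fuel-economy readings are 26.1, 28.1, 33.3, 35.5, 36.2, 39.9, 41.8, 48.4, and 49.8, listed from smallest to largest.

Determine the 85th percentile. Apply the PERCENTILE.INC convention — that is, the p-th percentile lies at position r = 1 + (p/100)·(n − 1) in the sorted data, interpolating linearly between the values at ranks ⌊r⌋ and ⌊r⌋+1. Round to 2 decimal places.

47.08

n = 9.
r = 1 + (85/100)·(9 − 1) = 1 + 6.8 = 7.8.
Rank 7 is 41.8 and rank 8 is 48.4.
Interpolate: 41.8 + 0.8·(48.4 − 41.8) = 41.8 + 0.8·6.6 = 47.08.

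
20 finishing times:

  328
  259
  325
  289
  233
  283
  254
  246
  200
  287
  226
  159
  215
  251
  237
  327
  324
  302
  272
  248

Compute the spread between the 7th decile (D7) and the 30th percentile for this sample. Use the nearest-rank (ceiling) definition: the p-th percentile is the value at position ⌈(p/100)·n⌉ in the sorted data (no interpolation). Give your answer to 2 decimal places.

Sorted: 159, 200, 215, 226, 233, 237, 246, 248, 251, 254, 259, 272, 283, 287, 289, 302, 324, 325, 327, 328.
n = 20.
P30: rank ⌈30/100·20⌉ = 6 → 237.
P70: rank ⌈70/100·20⌉ = 14 → 287.
Difference: 287 − 237 = 50.

50.00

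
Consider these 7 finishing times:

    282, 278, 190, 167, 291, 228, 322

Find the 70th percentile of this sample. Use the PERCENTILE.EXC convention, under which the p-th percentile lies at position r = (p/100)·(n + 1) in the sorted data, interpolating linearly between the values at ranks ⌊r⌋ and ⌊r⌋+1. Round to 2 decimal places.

287.40

Sorted: 167, 190, 228, 278, 282, 291, 322.
n = 7.
r = (70/100)·(7 + 1) = 5.6.
Rank 5 is 282 and rank 6 is 291.
Interpolate: 282 + 0.6·(291 − 282) = 282 + 0.6·9 = 287.4.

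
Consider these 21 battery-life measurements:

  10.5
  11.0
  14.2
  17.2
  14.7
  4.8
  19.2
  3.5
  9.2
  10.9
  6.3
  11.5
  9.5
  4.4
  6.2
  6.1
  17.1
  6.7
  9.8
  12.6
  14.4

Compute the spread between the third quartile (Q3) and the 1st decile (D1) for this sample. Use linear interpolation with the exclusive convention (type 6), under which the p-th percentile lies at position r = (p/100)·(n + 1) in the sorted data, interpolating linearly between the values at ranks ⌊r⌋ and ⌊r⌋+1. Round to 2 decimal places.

9.82

Sorted: 3.5, 4.4, 4.8, 6.1, 6.2, 6.3, 6.7, 9.2, 9.5, 9.8, 10.5, 10.9, 11.0, 11.5, 12.6, 14.2, 14.4, 14.7, 17.1, 17.2, 19.2.
n = 21.
P10: r = 2.2; ranks 2–3 are 4.4, 4.8; interpolating gives 4.48.
P75: r = 16.5; ranks 16–17 are 14.2, 14.4; interpolating gives 14.3.
Difference: 14.3 − 4.48 = 9.82.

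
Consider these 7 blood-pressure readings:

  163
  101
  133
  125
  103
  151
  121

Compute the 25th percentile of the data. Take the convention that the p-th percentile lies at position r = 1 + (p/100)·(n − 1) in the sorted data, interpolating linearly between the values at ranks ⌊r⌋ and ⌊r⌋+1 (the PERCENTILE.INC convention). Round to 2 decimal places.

112.00

Sorted: 101, 103, 121, 125, 133, 151, 163.
n = 7.
r = 1 + (25/100)·(7 − 1) = 1 + 1.5 = 2.5.
Rank 2 is 103 and rank 3 is 121.
Interpolate: 103 + 0.5·(121 − 103) = 103 + 0.5·18 = 112.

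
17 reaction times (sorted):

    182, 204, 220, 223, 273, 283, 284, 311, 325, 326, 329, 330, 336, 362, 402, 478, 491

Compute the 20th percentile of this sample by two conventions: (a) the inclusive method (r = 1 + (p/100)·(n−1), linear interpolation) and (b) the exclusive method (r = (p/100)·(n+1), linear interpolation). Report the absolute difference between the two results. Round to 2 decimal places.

n = 17.
(a) r = 4.2; between ranks 4 (223) and 5 (273): 233.
(b) r = 3.6; between ranks 3 (220) and 4 (223): 221.8.
|233 − 221.8| = 11.2.

11.20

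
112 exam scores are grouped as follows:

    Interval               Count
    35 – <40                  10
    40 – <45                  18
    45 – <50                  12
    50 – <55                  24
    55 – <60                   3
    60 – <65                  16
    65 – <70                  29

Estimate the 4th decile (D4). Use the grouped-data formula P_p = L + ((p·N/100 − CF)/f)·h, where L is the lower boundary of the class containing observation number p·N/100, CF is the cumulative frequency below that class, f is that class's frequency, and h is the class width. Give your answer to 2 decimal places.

N = 112; target position k = 40/100 · 112 = 44.8.
Cumulative frequencies: 10, 28, 40, 64, 67, 83, 112.
Observation 44.8 falls in the class 50 – <55.
L = 50, CF = 40, f = 24, h = 5.
P40 = 50 + ((44.8 − 40)/24)·5 = 50 + 1 = 51.

51.00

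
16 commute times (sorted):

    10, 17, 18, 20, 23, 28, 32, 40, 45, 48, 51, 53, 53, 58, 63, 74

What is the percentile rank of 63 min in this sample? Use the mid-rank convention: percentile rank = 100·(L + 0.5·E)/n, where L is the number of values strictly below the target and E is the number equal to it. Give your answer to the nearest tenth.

Count below 63: L = 14; count equal: E = 1; n = 16.
Percentile rank = 100·(14 + 0.5·1)/16 = 100·14.5/16 = 90.62.

90.6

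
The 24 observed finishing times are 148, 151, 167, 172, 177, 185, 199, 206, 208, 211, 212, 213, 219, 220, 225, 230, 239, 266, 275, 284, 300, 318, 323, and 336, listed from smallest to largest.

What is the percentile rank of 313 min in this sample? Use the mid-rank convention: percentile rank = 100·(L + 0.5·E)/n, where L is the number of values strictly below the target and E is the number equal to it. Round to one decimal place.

87.5

Count below 313: L = 21; count equal: E = 0; n = 24.
Percentile rank = 100·(21 + 0.5·0)/24 = 100·21/24 = 87.5.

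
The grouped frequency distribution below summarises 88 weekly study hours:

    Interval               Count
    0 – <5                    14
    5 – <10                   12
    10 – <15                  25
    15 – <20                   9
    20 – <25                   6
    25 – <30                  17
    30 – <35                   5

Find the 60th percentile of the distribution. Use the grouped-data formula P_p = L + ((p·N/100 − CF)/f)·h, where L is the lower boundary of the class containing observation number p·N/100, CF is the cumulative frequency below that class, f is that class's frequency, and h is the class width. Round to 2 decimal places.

16.00

N = 88; target position k = 60/100 · 88 = 52.8.
Cumulative frequencies: 14, 26, 51, 60, 66, 83, 88.
Observation 52.8 falls in the class 15 – <20.
L = 15, CF = 51, f = 9, h = 5.
P60 = 15 + ((52.8 − 51)/9)·5 = 15 + 1 = 16.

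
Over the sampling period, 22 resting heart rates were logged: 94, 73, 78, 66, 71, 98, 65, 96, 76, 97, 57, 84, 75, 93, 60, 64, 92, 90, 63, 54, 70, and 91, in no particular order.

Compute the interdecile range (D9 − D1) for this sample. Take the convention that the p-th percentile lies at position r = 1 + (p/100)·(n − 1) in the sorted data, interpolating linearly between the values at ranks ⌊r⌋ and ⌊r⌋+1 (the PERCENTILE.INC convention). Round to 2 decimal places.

Sorted: 54, 57, 60, 63, 64, 65, 66, 70, 71, 73, 75, 76, 78, 84, 90, 91, 92, 93, 94, 96, 97, 98.
n = 22.
P10: r = 3.1; ranks 3–4 are 60, 63; interpolating gives 60.3.
P90: r = 19.9; ranks 19–20 are 94, 96; interpolating gives 95.8.
Difference: 95.8 − 60.3 = 35.5.

35.50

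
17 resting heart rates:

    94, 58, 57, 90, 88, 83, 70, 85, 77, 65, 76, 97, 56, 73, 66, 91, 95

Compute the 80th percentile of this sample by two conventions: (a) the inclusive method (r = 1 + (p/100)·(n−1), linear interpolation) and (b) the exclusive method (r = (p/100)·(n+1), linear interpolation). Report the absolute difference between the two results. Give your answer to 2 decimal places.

1.40

Sorted: 56, 57, 58, 65, 66, 70, 73, 76, 77, 83, 85, 88, 90, 91, 94, 95, 97.
n = 17.
(a) r = 13.8; between ranks 13 (90) and 14 (91): 90.8.
(b) r = 14.4; between ranks 14 (91) and 15 (94): 92.2.
|90.8 − 92.2| = 1.4.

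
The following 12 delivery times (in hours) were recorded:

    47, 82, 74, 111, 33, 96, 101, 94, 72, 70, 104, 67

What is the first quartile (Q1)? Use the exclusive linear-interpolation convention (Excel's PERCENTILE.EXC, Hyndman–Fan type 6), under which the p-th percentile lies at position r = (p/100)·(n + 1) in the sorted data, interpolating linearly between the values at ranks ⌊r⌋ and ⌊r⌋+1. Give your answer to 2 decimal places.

Sorted: 33, 47, 67, 70, 72, 74, 82, 94, 96, 101, 104, 111.
n = 12.
r = (25/100)·(12 + 1) = 3.25.
Rank 3 is 67 and rank 4 is 70.
Interpolate: 67 + 0.25·(70 − 67) = 67 + 0.25·3 = 67.75.

67.75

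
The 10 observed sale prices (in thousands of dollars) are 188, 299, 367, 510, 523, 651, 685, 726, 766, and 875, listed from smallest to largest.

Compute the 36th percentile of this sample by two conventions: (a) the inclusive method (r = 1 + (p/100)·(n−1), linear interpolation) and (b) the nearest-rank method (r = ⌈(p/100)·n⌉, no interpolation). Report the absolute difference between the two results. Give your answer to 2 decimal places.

n = 10.
(a) r = 4.24; between ranks 4 (510) and 5 (523): 513.12.
(b) the nearest-rank method: rank 4 → 510.
|513.12 − 510| = 3.12.

3.12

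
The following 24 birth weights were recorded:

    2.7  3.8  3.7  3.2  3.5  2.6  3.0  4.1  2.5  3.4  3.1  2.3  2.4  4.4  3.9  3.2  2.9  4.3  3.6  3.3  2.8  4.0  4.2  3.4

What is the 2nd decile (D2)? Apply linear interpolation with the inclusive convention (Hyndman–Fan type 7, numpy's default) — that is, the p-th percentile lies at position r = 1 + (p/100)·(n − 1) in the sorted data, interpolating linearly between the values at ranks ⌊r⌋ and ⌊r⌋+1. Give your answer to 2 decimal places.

2.76

Sorted: 2.3, 2.4, 2.5, 2.6, 2.7, 2.8, 2.9, 3.0, 3.1, 3.2, 3.2, 3.3, 3.4, 3.4, 3.5, 3.6, 3.7, 3.8, 3.9, 4.0, 4.1, 4.2, 4.3, 4.4.
n = 24.
r = 1 + (20/100)·(24 − 1) = 1 + 4.6 = 5.6.
Rank 5 is 2.7 and rank 6 is 2.8.
Interpolate: 2.7 + 0.6·(2.8 − 2.7) = 2.7 + 0.6·0.1 = 2.76.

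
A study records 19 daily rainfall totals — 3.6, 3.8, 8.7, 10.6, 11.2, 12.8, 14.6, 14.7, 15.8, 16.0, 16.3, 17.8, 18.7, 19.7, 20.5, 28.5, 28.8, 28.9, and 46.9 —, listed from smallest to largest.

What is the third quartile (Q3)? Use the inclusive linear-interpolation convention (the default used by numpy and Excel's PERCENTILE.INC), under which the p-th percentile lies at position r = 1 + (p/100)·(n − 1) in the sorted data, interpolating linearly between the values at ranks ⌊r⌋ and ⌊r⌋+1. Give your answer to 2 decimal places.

n = 19.
r = 1 + (75/100)·(19 − 1) = 1 + 13.5 = 14.5.
Rank 14 is 19.7 and rank 15 is 20.5.
Interpolate: 19.7 + 0.5·(20.5 − 19.7) = 19.7 + 0.5·0.8 = 20.1.

20.10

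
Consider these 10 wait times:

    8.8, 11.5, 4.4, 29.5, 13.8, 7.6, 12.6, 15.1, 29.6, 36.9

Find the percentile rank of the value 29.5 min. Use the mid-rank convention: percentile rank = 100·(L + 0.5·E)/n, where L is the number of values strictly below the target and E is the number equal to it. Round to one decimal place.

Sorted: 4.4, 7.6, 8.8, 11.5, 12.6, 13.8, 15.1, 29.5, 29.6, 36.9.
Count below 29.5: L = 7; count equal: E = 1; n = 10.
Percentile rank = 100·(7 + 0.5·1)/10 = 100·7.5/10 = 75.

75.0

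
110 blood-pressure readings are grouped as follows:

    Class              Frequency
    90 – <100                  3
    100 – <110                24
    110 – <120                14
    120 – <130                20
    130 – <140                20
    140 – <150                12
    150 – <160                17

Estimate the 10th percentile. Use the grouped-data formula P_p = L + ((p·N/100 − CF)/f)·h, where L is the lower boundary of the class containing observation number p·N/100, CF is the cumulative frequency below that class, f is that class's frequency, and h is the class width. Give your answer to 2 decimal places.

N = 110; target position k = 10/100 · 110 = 11.
Cumulative frequencies: 3, 27, 41, 61, 81, 93, 110.
Observation 11 falls in the class 100 – <110.
L = 100, CF = 3, f = 24, h = 10.
P10 = 100 + ((11 − 3)/24)·10 = 100 + 3.33333 = 103.333.

103.33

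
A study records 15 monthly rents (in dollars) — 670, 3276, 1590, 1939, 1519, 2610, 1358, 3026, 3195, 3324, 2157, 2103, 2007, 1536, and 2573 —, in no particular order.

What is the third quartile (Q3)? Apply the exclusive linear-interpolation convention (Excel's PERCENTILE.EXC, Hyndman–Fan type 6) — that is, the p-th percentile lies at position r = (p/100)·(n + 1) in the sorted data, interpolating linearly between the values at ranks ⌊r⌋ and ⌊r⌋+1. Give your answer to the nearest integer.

Sorted: 670, 1358, 1519, 1536, 1590, 1939, 2007, 2103, 2157, 2573, 2610, 3026, 3195, 3276, 3324.
n = 15.
r = (75/100)·(15 + 1) = 12.
r is an integer, so P75 is the value at rank 12: 3026.

3026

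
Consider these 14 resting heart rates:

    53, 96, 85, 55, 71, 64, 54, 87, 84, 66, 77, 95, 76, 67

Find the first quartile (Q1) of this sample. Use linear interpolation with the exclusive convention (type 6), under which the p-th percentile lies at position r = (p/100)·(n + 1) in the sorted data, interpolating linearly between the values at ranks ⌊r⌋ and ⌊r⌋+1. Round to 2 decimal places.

61.75

Sorted: 53, 54, 55, 64, 66, 67, 71, 76, 77, 84, 85, 87, 95, 96.
n = 14.
r = (25/100)·(14 + 1) = 3.75.
Rank 3 is 55 and rank 4 is 64.
Interpolate: 55 + 0.75·(64 − 55) = 55 + 0.75·9 = 61.75.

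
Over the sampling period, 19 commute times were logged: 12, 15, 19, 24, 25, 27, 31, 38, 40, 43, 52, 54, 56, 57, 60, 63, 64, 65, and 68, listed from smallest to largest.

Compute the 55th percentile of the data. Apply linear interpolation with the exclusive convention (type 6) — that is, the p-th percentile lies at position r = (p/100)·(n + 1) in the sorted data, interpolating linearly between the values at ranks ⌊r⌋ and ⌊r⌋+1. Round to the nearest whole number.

52

n = 19.
r = (55/100)·(19 + 1) = 11.
r is an integer, so P55 is the value at rank 11: 52.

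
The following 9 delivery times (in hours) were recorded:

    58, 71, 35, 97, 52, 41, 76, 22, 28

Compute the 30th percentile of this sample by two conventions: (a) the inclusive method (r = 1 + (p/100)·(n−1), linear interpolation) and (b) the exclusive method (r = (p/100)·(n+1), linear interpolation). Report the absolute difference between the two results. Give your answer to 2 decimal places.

2.40

Sorted: 22, 28, 35, 41, 52, 58, 71, 76, 97.
n = 9.
(a) r = 3.4; between ranks 3 (35) and 4 (41): 37.4.
(b) r = 3 → value at rank 3 = 35.
|37.4 − 35| = 2.4.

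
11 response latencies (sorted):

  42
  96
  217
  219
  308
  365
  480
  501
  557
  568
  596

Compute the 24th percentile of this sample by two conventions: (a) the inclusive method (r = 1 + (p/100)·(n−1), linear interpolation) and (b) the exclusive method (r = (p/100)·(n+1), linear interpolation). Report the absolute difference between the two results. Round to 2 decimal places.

n = 11.
(a) r = 3.4; between ranks 3 (217) and 4 (219): 217.8.
(b) r = 2.88; between ranks 2 (96) and 3 (217): 202.48.
|217.8 − 202.48| = 15.32.

15.32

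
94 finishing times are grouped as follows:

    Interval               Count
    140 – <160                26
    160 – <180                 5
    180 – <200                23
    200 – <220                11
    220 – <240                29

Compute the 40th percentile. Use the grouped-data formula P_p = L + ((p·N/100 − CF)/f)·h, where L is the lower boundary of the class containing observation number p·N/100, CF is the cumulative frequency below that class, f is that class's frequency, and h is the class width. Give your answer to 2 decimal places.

185.74

N = 94; target position k = 40/100 · 94 = 37.6.
Cumulative frequencies: 26, 31, 54, 65, 94.
Observation 37.6 falls in the class 180 – <200.
L = 180, CF = 31, f = 23, h = 20.
P40 = 180 + ((37.6 − 31)/23)·20 = 180 + 5.73913 = 185.739.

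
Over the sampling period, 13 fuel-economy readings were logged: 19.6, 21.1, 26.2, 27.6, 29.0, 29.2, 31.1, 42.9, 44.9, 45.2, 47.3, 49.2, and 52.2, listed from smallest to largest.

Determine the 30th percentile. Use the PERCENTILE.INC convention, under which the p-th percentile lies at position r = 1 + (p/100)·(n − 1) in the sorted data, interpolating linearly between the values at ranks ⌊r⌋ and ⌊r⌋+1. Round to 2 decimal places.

28.44

n = 13.
r = 1 + (30/100)·(13 − 1) = 1 + 3.6 = 4.6.
Rank 4 is 27.6 and rank 5 is 29.0.
Interpolate: 27.6 + 0.6·(29.0 − 27.6) = 27.6 + 0.6·1.4 = 28.44.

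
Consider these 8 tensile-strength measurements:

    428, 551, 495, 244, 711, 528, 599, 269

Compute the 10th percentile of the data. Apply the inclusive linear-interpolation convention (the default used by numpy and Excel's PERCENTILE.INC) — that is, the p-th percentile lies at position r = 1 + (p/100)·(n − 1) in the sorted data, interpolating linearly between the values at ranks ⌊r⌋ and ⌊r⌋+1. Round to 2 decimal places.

261.50

Sorted: 244, 269, 428, 495, 528, 551, 599, 711.
n = 8.
r = 1 + (10/100)·(8 − 1) = 1 + 0.7 = 1.7.
Rank 1 is 244 and rank 2 is 269.
Interpolate: 244 + 0.7·(269 − 244) = 244 + 0.7·25 = 261.5.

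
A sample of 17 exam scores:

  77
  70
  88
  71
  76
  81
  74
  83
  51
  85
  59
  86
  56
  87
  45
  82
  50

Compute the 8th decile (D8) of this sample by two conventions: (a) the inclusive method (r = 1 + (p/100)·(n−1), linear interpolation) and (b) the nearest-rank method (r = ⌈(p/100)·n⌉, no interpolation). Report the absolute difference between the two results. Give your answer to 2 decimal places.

Sorted: 45, 50, 51, 56, 59, 70, 71, 74, 76, 77, 81, 82, 83, 85, 86, 87, 88.
n = 17.
(a) r = 13.8; between ranks 13 (83) and 14 (85): 84.6.
(b) the nearest-rank method: rank 14 → 85.
|84.6 − 85| = 0.4.

0.40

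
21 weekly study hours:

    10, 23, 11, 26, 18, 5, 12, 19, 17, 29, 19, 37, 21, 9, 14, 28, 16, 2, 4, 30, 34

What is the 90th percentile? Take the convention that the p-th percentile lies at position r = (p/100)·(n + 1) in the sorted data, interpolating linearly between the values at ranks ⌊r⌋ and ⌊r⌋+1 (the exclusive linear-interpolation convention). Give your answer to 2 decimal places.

Sorted: 2, 4, 5, 9, 10, 11, 12, 14, 16, 17, 18, 19, 19, 21, 23, 26, 28, 29, 30, 34, 37.
n = 21.
r = (90/100)·(21 + 1) = 19.8.
Rank 19 is 30 and rank 20 is 34.
Interpolate: 30 + 0.8·(34 − 30) = 30 + 0.8·4 = 33.2.

33.20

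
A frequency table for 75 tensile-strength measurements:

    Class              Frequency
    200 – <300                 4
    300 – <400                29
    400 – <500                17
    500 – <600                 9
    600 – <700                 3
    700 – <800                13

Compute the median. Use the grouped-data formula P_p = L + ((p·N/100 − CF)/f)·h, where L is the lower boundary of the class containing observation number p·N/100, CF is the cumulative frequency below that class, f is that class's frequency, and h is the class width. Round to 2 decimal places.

426.47

N = 75; target position k = 50/100 · 75 = 37.5.
Cumulative frequencies: 4, 33, 50, 59, 62, 75.
Observation 37.5 falls in the class 400 – <500.
L = 400, CF = 33, f = 17, h = 100.
P50 = 400 + ((37.5 − 33)/17)·100 = 400 + 26.4706 = 426.471.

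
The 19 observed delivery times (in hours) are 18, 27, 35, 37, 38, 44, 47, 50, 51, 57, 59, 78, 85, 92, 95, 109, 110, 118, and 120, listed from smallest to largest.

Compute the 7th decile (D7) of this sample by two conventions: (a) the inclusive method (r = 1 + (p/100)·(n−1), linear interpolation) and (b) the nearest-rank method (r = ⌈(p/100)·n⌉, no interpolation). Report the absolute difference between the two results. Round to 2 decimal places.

n = 19.
(a) r = 13.6; between ranks 13 (85) and 14 (92): 89.2.
(b) the nearest-rank method: rank 14 → 92.
|89.2 − 92| = 2.8.

2.80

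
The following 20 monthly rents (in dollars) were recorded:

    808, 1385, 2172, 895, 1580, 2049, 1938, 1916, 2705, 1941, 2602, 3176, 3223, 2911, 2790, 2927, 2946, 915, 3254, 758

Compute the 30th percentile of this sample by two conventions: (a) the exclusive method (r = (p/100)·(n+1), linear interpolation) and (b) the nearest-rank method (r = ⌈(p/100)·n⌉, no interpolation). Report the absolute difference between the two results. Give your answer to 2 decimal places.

100.80

Sorted: 758, 808, 895, 915, 1385, 1580, 1916, 1938, 1941, 2049, 2172, 2602, 2705, 2790, 2911, 2927, 2946, 3176, 3223, 3254.
n = 20.
(a) r = 6.3; between ranks 6 (1580) and 7 (1916): 1680.8.
(b) the nearest-rank method: rank 6 → 1580.
|1680.8 − 1580| = 100.8.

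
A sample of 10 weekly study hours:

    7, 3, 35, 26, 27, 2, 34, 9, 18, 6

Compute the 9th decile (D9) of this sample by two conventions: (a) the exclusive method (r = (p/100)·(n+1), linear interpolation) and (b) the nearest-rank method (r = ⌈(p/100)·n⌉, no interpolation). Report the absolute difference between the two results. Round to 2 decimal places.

0.90

Sorted: 2, 3, 6, 7, 9, 18, 26, 27, 34, 35.
n = 10.
(a) r = 9.9; between ranks 9 (34) and 10 (35): 34.9.
(b) the nearest-rank method: rank 9 → 34.
|34.9 − 34| = 0.9.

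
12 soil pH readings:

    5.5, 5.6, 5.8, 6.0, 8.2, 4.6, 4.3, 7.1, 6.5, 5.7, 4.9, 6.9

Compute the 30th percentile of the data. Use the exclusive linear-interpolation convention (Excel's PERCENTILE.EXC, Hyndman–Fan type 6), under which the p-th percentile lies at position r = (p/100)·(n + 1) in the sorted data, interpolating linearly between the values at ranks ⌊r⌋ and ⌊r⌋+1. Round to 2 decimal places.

Sorted: 4.3, 4.6, 4.9, 5.5, 5.6, 5.7, 5.8, 6.0, 6.5, 6.9, 7.1, 8.2.
n = 12.
r = (30/100)·(12 + 1) = 3.9.
Rank 3 is 4.9 and rank 4 is 5.5.
Interpolate: 4.9 + 0.9·(5.5 − 4.9) = 4.9 + 0.9·0.6 = 5.44.

5.44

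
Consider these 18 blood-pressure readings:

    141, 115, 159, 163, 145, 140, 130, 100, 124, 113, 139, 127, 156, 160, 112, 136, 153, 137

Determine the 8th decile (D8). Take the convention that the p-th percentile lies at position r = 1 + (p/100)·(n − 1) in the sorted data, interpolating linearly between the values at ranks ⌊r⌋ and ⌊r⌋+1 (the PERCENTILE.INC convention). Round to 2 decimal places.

Sorted: 100, 112, 113, 115, 124, 127, 130, 136, 137, 139, 140, 141, 145, 153, 156, 159, 160, 163.
n = 18.
r = 1 + (80/100)·(18 − 1) = 1 + 13.6 = 14.6.
Rank 14 is 153 and rank 15 is 156.
Interpolate: 153 + 0.6·(156 − 153) = 153 + 0.6·3 = 154.8.

154.80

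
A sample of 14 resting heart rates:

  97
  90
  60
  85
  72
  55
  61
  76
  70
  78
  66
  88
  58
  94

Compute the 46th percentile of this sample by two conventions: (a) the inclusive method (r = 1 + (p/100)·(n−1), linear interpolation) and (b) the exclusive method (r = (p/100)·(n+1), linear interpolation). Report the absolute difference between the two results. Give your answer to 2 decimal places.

Sorted: 55, 58, 60, 61, 66, 70, 72, 76, 78, 85, 88, 90, 94, 97.
n = 14.
(a) r = 6.98; between ranks 6 (70) and 7 (72): 71.96.
(b) r = 6.9; between ranks 6 (70) and 7 (72): 71.8.
|71.96 − 71.8| = 0.16.

0.16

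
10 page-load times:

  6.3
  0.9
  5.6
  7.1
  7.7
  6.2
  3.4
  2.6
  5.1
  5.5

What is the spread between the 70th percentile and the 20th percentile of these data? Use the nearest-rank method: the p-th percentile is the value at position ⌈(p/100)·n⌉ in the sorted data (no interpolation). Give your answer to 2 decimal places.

3.60

Sorted: 0.9, 2.6, 3.4, 5.1, 5.5, 5.6, 6.2, 6.3, 7.1, 7.7.
n = 10.
P20: rank ⌈20/100·10⌉ = 2 → 2.6.
P70: rank ⌈70/100·10⌉ = 7 → 6.2.
Difference: 6.2 − 2.6 = 3.6.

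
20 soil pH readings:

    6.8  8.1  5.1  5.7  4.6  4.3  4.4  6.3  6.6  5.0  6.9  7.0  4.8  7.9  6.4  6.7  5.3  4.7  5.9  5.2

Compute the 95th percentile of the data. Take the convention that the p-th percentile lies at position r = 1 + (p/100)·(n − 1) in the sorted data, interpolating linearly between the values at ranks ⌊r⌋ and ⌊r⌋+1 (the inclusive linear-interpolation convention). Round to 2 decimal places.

Sorted: 4.3, 4.4, 4.6, 4.7, 4.8, 5.0, 5.1, 5.2, 5.3, 5.7, 5.9, 6.3, 6.4, 6.6, 6.7, 6.8, 6.9, 7.0, 7.9, 8.1.
n = 20.
r = 1 + (95/100)·(20 − 1) = 1 + 18.05 = 19.05.
Rank 19 is 7.9 and rank 20 is 8.1.
Interpolate: 7.9 + 0.05·(8.1 − 7.9) = 7.9 + 0.05·0.2 = 7.91.

7.91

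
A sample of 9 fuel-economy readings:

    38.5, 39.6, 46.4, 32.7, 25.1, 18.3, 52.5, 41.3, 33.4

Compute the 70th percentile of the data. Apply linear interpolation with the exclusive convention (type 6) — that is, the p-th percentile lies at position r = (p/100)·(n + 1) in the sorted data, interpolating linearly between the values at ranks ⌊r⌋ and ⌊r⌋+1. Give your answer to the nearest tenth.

41.3

Sorted: 18.3, 25.1, 32.7, 33.4, 38.5, 39.6, 41.3, 46.4, 52.5.
n = 9.
r = (70/100)·(9 + 1) = 7.
r is an integer, so P70 is the value at rank 7: 41.3.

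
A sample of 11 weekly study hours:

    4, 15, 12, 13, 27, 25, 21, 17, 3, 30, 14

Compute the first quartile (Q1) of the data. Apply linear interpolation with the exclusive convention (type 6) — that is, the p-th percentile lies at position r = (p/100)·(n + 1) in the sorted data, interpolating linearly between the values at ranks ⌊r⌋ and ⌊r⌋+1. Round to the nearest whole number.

Sorted: 3, 4, 12, 13, 14, 15, 17, 21, 25, 27, 30.
n = 11.
r = (25/100)·(11 + 1) = 3.
r is an integer, so P25 is the value at rank 3: 12.

12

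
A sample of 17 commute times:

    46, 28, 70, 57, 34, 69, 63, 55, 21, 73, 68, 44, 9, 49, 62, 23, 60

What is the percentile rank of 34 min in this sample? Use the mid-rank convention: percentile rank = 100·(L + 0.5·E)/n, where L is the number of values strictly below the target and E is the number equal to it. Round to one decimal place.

Sorted: 9, 21, 23, 28, 34, 44, 46, 49, 55, 57, 60, 62, 63, 68, 69, 70, 73.
Count below 34: L = 4; count equal: E = 1; n = 17.
Percentile rank = 100·(4 + 0.5·1)/17 = 100·4.5/17 = 26.47.

26.5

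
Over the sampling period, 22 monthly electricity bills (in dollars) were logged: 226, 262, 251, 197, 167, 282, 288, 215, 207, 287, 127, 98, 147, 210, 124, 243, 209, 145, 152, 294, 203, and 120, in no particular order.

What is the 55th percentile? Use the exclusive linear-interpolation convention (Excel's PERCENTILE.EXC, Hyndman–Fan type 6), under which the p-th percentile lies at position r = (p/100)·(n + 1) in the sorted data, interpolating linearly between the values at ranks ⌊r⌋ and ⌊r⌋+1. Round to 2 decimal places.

Sorted: 98, 120, 124, 127, 145, 147, 152, 167, 197, 203, 207, 209, 210, 215, 226, 243, 251, 262, 282, 287, 288, 294.
n = 22.
r = (55/100)·(22 + 1) = 12.65.
Rank 12 is 209 and rank 13 is 210.
Interpolate: 209 + 0.65·(210 − 209) = 209 + 0.65·1 = 209.65.

209.65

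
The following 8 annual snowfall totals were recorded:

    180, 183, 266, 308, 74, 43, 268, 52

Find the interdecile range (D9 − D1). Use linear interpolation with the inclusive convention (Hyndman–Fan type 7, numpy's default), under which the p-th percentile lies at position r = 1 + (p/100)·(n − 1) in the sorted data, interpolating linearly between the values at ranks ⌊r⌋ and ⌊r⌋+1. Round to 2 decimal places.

230.70

Sorted: 43, 52, 74, 180, 183, 266, 268, 308.
n = 8.
P10: r = 1.7; ranks 1–2 are 43, 52; interpolating gives 49.3.
P90: r = 7.3; ranks 7–8 are 268, 308; interpolating gives 280.
Difference: 280 − 49.3 = 230.7.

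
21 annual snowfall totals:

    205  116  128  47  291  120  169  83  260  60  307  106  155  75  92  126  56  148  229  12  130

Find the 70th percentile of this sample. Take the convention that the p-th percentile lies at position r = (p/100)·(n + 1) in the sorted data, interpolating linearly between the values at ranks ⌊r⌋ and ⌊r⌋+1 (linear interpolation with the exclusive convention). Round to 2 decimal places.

160.60

Sorted: 12, 47, 56, 60, 75, 83, 92, 106, 116, 120, 126, 128, 130, 148, 155, 169, 205, 229, 260, 291, 307.
n = 21.
r = (70/100)·(21 + 1) = 15.4.
Rank 15 is 155 and rank 16 is 169.
Interpolate: 155 + 0.4·(169 − 155) = 155 + 0.4·14 = 160.6.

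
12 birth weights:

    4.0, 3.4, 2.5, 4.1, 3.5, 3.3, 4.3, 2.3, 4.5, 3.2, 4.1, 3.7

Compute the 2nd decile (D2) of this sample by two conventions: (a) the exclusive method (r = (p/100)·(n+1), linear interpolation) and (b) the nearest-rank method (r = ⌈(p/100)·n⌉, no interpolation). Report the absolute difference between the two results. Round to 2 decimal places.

Sorted: 2.3, 2.5, 3.2, 3.3, 3.4, 3.5, 3.7, 4.0, 4.1, 4.1, 4.3, 4.5.
n = 12.
(a) r = 2.6; between ranks 2 (2.5) and 3 (3.2): 2.92.
(b) the nearest-rank method: rank 3 → 3.2.
|2.92 − 3.2| = 0.28.

0.28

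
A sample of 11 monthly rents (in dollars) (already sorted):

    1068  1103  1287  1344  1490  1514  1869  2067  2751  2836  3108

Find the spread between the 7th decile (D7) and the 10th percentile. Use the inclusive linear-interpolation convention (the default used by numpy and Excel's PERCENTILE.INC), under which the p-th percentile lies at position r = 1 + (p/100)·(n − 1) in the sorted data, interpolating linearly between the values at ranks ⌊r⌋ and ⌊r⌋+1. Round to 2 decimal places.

n = 11.
P10: r = 2 (integer) → 1103.
P70: r = 8 (integer) → 2067.
Difference: 2067 − 1103 = 964.

964.00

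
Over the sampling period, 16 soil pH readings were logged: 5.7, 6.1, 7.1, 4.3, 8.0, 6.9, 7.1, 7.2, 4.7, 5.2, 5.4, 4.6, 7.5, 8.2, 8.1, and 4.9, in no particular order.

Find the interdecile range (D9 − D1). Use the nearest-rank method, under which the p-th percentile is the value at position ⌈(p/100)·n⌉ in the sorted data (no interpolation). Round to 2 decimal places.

3.50

Sorted: 4.3, 4.6, 4.7, 4.9, 5.2, 5.4, 5.7, 6.1, 6.9, 7.1, 7.1, 7.2, 7.5, 8.0, 8.1, 8.2.
n = 16.
P10: rank ⌈10/100·16⌉ = 2 → 4.6.
P90: rank ⌈90/100·16⌉ = 15 → 8.1.
Difference: 8.1 − 4.6 = 3.5.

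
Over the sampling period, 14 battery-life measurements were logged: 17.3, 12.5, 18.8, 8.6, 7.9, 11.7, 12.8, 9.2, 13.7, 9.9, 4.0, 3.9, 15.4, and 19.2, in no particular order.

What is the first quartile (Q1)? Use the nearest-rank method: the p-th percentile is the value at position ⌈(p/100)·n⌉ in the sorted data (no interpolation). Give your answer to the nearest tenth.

Sorted: 3.9, 4.0, 7.9, 8.6, 9.2, 9.9, 11.7, 12.5, 12.8, 13.7, 15.4, 17.3, 18.8, 19.2.
n = 14.
Position = ⌈25/100 · 14⌉ = ⌈3.5⌉ = 4.
The value at rank 4 is 8.6.

8.6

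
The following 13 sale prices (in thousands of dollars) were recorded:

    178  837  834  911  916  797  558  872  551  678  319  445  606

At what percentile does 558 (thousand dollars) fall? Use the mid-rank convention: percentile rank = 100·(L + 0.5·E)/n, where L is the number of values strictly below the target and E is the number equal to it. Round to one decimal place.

34.6

Sorted: 178, 319, 445, 551, 558, 606, 678, 797, 834, 837, 872, 911, 916.
Count below 558: L = 4; count equal: E = 1; n = 13.
Percentile rank = 100·(4 + 0.5·1)/13 = 100·4.5/13 = 34.62.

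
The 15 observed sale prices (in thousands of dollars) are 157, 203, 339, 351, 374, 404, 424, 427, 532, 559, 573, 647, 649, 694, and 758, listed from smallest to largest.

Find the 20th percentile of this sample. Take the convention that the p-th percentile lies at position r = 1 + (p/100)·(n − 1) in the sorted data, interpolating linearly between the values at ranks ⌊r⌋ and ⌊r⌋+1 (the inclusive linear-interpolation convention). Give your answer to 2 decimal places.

348.60

n = 15.
r = 1 + (20/100)·(15 − 1) = 1 + 2.8 = 3.8.
Rank 3 is 339 and rank 4 is 351.
Interpolate: 339 + 0.8·(351 − 339) = 339 + 0.8·12 = 348.6.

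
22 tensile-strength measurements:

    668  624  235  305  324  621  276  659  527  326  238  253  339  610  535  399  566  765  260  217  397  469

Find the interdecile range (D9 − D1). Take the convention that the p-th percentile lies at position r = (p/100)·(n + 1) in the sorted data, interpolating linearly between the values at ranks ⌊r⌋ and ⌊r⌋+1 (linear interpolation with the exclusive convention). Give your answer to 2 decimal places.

Sorted: 217, 235, 238, 253, 260, 276, 305, 324, 326, 339, 397, 399, 469, 527, 535, 566, 610, 621, 624, 659, 668, 765.
n = 22.
P10: r = 2.3; ranks 2–3 are 235, 238; interpolating gives 235.9.
P90: r = 20.7; ranks 20–21 are 659, 668; interpolating gives 665.3.
Difference: 665.3 − 235.9 = 429.4.

429.40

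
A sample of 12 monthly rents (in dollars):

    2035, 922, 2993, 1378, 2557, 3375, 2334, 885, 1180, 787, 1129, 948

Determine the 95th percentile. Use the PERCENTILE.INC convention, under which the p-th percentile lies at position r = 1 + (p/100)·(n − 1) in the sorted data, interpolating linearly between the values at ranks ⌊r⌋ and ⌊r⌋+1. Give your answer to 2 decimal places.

3164.90

Sorted: 787, 885, 922, 948, 1129, 1180, 1378, 2035, 2334, 2557, 2993, 3375.
n = 12.
r = 1 + (95/100)·(12 − 1) = 1 + 10.45 = 11.45.
Rank 11 is 2993 and rank 12 is 3375.
Interpolate: 2993 + 0.45·(3375 − 2993) = 2993 + 0.45·382 = 3164.9.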